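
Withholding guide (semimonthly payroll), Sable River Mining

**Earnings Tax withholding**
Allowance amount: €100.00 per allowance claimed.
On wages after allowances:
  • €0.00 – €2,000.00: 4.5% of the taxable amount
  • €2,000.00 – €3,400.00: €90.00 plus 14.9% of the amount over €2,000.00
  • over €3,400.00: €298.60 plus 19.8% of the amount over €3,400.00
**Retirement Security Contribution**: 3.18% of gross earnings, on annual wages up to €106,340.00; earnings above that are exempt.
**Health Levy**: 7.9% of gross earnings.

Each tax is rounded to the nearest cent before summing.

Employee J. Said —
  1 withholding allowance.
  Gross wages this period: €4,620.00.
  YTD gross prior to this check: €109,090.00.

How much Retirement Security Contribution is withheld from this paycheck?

Retirement Security Contribution: YTD €109,090.00 ≥ cap €106,340.00 → €0.00

€0.00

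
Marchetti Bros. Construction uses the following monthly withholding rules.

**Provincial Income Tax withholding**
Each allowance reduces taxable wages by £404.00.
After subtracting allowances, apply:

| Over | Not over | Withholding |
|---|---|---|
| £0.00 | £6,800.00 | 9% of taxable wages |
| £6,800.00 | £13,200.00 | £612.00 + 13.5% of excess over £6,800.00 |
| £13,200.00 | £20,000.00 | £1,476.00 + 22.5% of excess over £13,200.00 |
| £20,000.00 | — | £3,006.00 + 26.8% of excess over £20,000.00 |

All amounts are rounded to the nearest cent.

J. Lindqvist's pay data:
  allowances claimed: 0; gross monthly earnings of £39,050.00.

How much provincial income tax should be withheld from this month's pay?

Provincial Income Tax: taxable = £39,050.00
  £3,006.00 + 26.8% × (£39,050.00 − £20,000.00) = £3,006.00 + 26.8% × £19,050.00 = £8,111.40

£8,111.40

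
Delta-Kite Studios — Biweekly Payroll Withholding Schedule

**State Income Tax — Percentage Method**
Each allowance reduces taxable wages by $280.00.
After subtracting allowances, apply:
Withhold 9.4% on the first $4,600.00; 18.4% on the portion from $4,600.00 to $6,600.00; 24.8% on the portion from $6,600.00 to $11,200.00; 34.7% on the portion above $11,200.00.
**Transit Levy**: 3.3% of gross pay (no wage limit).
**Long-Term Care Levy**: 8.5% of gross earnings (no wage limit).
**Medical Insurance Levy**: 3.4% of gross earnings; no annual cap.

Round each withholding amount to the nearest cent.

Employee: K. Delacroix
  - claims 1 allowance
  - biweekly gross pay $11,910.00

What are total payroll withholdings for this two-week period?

State Income Tax: taxable = $11,910.00 − 1×$280.00 = $11,630.00
  $1,941.20 + 34.7% × ($11,630.00 − $11,200.00) = $1,941.20 + 34.7% × $430.00 = $2,090.41
Transit Levy: 3.3% × $11,910.00 = $393.03
Long-Term Care Levy: 8.5% × $11,910.00 = $1,012.35
Medical Insurance Levy: 3.4% × $11,910.00 = $404.94
Total: $2,090.41 + $393.03 + $1,012.35 + $404.94 = $3,900.73

$3,900.73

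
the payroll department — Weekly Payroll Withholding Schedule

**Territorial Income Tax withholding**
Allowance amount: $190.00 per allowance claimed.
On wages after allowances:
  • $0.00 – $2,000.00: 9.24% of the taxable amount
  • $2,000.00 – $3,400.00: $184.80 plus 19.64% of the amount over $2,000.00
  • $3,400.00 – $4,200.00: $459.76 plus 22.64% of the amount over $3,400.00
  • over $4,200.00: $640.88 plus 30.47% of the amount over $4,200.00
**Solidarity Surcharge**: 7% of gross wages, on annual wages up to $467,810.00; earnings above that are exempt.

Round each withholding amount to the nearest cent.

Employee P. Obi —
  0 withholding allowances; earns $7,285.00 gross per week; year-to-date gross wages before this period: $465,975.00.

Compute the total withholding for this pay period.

$1,709.33

Territorial Income Tax: taxable = $7,285.00
  $640.88 + 30.47% × ($7,285.00 − $4,200.00) = $640.88 + 30.47% × $3,085.00 = $1,580.88
Solidarity Surcharge: cap $467,810.00 − YTD $465,975.00 = $1,835.00 subject; 7% × $1,835.00 = $128.45
Total: $1,580.88 + $128.45 = $1,709.33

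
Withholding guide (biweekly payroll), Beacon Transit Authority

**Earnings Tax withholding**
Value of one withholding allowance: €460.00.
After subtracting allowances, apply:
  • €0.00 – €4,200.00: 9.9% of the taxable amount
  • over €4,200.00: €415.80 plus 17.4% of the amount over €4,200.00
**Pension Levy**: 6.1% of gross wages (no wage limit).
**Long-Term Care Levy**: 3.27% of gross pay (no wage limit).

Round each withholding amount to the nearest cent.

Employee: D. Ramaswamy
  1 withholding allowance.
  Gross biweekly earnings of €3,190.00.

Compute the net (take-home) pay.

Earnings Tax: taxable = €3,190.00 − 1×€460.00 = €2,730.00
  9.9% × €2,730.00 = €270.27
Pension Levy: 6.1% × €3,190.00 = €194.59
Long-Term Care Levy: 3.27% × €3,190.00 = €104.31
Total withheld: €270.27 + €194.59 + €104.31 = €569.17
Net pay: €3,190.00 − €569.17 = €2,620.83

€2,620.83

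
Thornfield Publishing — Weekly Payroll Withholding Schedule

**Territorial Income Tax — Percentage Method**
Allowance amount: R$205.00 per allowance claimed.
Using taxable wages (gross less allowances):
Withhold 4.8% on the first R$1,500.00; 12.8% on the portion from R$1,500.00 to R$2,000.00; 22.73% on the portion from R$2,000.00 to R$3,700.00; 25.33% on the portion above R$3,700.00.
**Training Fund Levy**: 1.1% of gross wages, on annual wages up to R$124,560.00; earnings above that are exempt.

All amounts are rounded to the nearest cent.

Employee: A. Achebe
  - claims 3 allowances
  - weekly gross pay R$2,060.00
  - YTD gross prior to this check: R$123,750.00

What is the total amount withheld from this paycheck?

R$78.27

Territorial Income Tax: taxable = R$2,060.00 − 3×R$205.00 = R$1,445.00
  4.8% × R$1,445.00 = R$69.36
Training Fund Levy: cap R$124,560.00 − YTD R$123,750.00 = R$810.00 subject; 1.1% × R$810.00 = R$8.91
Total: R$69.36 + R$8.91 = R$78.27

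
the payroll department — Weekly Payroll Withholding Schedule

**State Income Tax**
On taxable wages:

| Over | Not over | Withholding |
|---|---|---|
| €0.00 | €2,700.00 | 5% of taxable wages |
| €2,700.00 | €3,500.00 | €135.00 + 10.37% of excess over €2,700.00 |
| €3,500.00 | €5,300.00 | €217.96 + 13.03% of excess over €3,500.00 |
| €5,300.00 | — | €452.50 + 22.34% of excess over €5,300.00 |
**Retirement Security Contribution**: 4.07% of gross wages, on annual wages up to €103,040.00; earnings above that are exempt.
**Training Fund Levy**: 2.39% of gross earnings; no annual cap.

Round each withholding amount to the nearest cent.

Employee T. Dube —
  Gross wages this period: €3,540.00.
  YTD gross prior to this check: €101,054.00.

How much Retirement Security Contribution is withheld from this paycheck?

Retirement Security Contribution: cap €103,040.00 − YTD €101,054.00 = €1,986.00 subject; 4.07% × €1,986.00 = €80.83

€80.83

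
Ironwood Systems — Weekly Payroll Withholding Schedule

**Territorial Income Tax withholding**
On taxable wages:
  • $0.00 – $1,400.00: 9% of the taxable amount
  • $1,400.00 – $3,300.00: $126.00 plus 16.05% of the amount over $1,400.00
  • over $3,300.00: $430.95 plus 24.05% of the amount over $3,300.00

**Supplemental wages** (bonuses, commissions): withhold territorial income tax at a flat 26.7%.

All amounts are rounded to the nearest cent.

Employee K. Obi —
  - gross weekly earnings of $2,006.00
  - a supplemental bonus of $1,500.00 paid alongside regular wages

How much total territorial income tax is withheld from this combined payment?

Territorial Income Tax: taxable = $2,006.00
  $126.00 + 16.05% × ($2,006.00 − $1,400.00) = $126.00 + 16.05% × $606.00 = $223.26
Supplemental (26.7% flat on bonus): 26.7% × $1,500.00 = $400.50
Total territorial income tax: $223.26 + $400.50 = $623.76

$623.76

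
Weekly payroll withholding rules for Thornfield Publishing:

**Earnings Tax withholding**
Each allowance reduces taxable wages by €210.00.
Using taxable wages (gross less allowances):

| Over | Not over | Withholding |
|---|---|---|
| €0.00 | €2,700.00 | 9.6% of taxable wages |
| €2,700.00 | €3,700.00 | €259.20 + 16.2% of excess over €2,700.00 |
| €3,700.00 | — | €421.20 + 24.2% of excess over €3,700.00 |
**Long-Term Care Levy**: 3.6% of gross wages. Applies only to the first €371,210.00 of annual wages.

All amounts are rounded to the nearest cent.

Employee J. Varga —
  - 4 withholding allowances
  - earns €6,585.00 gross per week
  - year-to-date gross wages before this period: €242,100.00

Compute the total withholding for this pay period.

Earnings Tax: taxable = €6,585.00 − 4×€210.00 = €5,745.00
  €421.20 + 24.2% × (€5,745.00 − €3,700.00) = €421.20 + 24.2% × €2,045.00 = €916.09
Long-Term Care Levy: 3.6% × €6,585.00 = €237.06
Total: €916.09 + €237.06 = €1,153.15

€1,153.15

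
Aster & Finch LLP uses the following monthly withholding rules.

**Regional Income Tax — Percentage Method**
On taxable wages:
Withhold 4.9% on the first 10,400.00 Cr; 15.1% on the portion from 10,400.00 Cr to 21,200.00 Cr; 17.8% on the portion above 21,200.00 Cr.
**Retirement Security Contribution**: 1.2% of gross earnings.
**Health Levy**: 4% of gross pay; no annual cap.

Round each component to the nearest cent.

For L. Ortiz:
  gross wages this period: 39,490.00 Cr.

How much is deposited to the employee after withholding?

32,040.50 Cr

Regional Income Tax: taxable = 39,490.00 Cr
  2,140.40 Cr + 17.8% × (39,490.00 Cr − 21,200.00 Cr) = 2,140.40 Cr + 17.8% × 18,290.00 Cr = 5,396.02 Cr
Retirement Security Contribution: 1.2% × 39,490.00 Cr = 473.88 Cr
Health Levy: 4% × 39,490.00 Cr = 1,579.60 Cr
Total withheld: 5,396.02 Cr + 473.88 Cr + 1,579.60 Cr = 7,449.50 Cr
Net pay: 39,490.00 Cr − 7,449.50 Cr = 32,040.50 Cr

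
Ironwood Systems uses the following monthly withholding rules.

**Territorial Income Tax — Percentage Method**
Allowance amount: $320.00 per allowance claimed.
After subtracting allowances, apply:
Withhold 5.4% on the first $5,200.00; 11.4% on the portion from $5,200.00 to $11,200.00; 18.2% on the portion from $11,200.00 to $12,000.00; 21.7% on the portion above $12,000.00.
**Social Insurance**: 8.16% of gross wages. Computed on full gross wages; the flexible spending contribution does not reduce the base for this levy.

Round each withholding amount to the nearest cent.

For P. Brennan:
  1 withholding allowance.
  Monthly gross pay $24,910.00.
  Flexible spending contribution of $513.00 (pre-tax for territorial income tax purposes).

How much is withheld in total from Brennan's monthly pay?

$5,763.77

Territorial Income Tax: taxable = $24,910.00 − $513.00 − 1×$320.00 = $24,077.00
  $1,110.40 + 21.7% × ($24,077.00 − $12,000.00) = $1,110.40 + 21.7% × $12,077.00 = $3,731.11
Social Insurance: 8.16% × $24,910.00 = $2,032.66
Total: $3,731.11 + $2,032.66 = $5,763.77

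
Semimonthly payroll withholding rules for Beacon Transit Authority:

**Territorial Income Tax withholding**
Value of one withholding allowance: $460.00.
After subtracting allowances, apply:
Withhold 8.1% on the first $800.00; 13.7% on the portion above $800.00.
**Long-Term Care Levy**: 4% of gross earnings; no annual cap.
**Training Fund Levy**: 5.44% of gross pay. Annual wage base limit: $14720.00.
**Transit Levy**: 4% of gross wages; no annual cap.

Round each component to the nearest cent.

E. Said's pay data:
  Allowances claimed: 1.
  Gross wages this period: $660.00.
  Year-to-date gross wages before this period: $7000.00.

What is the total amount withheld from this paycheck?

Territorial Income Tax: taxable = $660.00 − 1×$460.00 = $200.00
  8.1% × $200.00 = $16.20
Long-Term Care Levy: 4% × $660.00 = $26.40
Training Fund Levy: 5.44% × $660.00 = $35.90
Transit Levy: 4% × $660.00 = $26.40
Total: $16.20 + $26.40 + $35.90 + $26.40 = $104.90

$104.90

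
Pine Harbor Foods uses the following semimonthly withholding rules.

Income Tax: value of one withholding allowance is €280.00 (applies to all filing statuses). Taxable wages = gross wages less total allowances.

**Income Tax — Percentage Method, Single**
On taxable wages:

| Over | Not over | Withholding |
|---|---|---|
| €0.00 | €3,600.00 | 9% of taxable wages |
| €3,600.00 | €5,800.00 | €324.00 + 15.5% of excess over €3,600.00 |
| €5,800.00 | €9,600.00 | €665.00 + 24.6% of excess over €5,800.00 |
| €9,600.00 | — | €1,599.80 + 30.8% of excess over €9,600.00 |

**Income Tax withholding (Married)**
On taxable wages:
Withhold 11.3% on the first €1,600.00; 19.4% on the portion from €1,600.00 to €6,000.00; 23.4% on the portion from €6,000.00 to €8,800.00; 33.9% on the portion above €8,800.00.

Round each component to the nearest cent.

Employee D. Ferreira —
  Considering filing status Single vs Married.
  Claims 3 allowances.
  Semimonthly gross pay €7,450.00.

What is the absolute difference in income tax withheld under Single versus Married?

Income Tax (Single): taxable = €7,450.00 − 3×€280.00 = €6,610.00
  €665.00 + 24.6% × (€6,610.00 − €5,800.00) = €665.00 + 24.6% × €810.00 = €864.26
Income Tax (Married): taxable = €7,450.00 − 3×€280.00 = €6,610.00
  €1,034.40 + 23.4% × (€6,610.00 − €6,000.00) = €1,034.40 + 23.4% × €610.00 = €1,177.14
Difference: |€864.26 − €1,177.14| = €312.88 (higher under Married)

€312.88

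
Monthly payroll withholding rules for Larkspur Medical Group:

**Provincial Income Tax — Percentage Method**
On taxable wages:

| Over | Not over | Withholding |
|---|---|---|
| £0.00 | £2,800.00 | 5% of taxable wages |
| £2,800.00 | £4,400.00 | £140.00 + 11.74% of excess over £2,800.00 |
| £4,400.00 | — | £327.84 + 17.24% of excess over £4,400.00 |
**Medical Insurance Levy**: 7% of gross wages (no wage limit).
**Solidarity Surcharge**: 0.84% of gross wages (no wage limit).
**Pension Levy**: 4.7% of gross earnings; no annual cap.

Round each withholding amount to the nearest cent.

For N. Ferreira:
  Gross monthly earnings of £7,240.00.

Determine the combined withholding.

Provincial Income Tax: taxable = £7,240.00
  £327.84 + 17.24% × (£7,240.00 − £4,400.00) = £327.84 + 17.24% × £2,840.00 = £817.46
Medical Insurance Levy: 7% × £7,240.00 = £506.80
Solidarity Surcharge: 0.84% × £7,240.00 = £60.82
Pension Levy: 4.7% × £7,240.00 = £340.28
Total: £817.46 + £506.80 + £60.82 + £340.28 = £1,725.36

£1,725.36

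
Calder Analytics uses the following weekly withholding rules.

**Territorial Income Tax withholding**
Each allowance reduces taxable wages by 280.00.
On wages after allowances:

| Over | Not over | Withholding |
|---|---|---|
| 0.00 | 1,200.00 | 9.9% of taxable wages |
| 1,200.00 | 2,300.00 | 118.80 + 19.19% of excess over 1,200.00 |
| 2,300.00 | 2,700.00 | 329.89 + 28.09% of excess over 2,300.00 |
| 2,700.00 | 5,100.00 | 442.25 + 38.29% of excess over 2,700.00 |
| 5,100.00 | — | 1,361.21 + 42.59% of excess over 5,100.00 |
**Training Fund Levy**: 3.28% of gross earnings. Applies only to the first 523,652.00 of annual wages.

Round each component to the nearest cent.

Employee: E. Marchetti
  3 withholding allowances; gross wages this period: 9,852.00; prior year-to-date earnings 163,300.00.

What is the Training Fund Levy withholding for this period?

323.15

Training Fund Levy: 3.28% × 9,852.00 = 323.15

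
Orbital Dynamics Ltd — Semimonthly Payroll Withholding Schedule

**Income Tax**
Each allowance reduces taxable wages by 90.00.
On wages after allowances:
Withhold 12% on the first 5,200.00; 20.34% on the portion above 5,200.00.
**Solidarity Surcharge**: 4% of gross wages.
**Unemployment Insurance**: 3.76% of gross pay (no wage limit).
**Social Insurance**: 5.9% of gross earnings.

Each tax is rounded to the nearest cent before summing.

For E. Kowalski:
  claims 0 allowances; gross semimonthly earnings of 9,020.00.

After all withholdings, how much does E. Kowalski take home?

Income Tax: taxable = 9,020.00
  624.00 + 20.34% × (9,020.00 − 5,200.00) = 624.00 + 20.34% × 3,820.00 = 1,400.99
Solidarity Surcharge: 4% × 9,020.00 = 360.80
Unemployment Insurance: 3.76% × 9,020.00 = 339.15
Social Insurance: 5.9% × 9,020.00 = 532.18
Total withheld: 1,400.99 + 360.80 + 339.15 + 532.18 = 2,633.12
Net pay: 9,020.00 − 2,633.12 = 6,386.88

6,386.88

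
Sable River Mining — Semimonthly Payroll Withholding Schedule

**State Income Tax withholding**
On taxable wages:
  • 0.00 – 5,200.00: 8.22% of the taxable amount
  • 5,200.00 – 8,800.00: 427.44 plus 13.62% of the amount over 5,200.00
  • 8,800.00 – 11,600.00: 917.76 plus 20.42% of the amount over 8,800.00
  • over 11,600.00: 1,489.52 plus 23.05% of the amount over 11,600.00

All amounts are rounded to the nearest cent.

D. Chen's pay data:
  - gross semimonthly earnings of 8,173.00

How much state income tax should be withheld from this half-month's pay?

832.36

State Income Tax: taxable = 8,173.00
  427.44 + 13.62% × (8,173.00 − 5,200.00) = 427.44 + 13.62% × 2,973.00 = 832.36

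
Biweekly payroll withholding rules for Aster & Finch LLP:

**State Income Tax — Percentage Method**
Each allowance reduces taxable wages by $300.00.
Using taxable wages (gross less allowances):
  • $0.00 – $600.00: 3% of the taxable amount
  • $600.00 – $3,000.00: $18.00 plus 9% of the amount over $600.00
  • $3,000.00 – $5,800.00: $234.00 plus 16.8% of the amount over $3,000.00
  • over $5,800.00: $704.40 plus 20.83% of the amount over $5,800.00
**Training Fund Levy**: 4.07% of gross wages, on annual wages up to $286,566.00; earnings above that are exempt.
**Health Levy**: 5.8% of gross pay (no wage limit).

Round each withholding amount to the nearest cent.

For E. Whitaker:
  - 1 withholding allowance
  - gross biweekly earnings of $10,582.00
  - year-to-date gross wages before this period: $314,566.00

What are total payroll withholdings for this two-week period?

$2,251.76

State Income Tax: taxable = $10,582.00 − 1×$300.00 = $10,282.00
  $704.40 + 20.83% × ($10,282.00 − $5,800.00) = $704.40 + 20.83% × $4,482.00 = $1,638.00
Training Fund Levy: YTD $314,566.00 ≥ cap $286,566.00 → $0.00
Health Levy: 5.8% × $10,582.00 = $613.76
Total: $1,638.00 + $0.00 + $613.76 = $2,251.76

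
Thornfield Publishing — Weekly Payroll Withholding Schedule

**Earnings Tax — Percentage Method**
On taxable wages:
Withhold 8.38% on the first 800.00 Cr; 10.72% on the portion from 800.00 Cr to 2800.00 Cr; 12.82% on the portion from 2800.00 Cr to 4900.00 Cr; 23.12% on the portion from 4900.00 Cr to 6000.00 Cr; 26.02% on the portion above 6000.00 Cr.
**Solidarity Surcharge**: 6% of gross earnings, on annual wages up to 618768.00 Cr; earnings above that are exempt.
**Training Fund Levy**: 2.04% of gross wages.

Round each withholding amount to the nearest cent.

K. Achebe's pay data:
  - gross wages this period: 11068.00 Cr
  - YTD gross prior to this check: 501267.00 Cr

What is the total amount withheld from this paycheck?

3013.54 Cr

Earnings Tax: taxable = 11068.00 Cr
  804.98 Cr + 26.02% × (11068.00 Cr − 6000.00 Cr) = 804.98 Cr + 26.02% × 5068.00 Cr = 2123.67 Cr
Solidarity Surcharge: 6% × 11068.00 Cr = 664.08 Cr
Training Fund Levy: 2.04% × 11068.00 Cr = 225.79 Cr
Total: 2123.67 Cr + 664.08 Cr + 225.79 Cr = 3013.54 Cr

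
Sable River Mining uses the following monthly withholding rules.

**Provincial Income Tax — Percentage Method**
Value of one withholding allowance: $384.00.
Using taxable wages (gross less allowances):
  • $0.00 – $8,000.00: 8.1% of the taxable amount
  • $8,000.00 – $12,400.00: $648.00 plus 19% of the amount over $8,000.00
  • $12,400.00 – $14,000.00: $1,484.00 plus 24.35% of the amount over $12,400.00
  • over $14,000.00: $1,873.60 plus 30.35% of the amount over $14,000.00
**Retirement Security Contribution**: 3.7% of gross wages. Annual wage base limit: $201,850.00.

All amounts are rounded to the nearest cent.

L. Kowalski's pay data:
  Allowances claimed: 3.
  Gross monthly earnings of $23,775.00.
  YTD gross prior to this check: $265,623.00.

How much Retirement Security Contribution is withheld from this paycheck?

Retirement Security Contribution: YTD $265,623.00 ≥ cap $201,850.00 → $0.00

$0.00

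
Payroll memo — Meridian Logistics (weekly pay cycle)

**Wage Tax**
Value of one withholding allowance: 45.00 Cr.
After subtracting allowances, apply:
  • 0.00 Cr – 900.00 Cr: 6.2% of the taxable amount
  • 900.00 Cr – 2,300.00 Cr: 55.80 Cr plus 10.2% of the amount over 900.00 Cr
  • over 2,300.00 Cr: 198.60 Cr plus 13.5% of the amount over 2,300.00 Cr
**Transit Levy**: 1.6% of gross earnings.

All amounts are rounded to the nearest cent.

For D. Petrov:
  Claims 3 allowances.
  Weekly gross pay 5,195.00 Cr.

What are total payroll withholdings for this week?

Wage Tax: taxable = 5,195.00 Cr − 3×45.00 Cr = 5,060.00 Cr
  198.60 Cr + 13.5% × (5,060.00 Cr − 2,300.00 Cr) = 198.60 Cr + 13.5% × 2,760.00 Cr = 571.20 Cr
Transit Levy: 1.6% × 5,195.00 Cr = 83.12 Cr
Total: 571.20 Cr + 83.12 Cr = 654.32 Cr

654.32 Cr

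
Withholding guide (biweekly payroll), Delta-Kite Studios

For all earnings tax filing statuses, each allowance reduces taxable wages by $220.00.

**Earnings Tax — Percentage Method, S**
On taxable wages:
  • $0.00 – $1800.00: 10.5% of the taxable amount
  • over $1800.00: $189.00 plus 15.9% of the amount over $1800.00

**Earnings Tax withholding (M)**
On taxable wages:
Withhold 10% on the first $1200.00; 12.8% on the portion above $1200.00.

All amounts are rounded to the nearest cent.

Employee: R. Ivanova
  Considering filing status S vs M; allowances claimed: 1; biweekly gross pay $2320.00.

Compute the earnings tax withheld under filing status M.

$235.20

Earnings Tax (M): taxable = $2320.00 − 1×$220.00 = $2100.00
  $120.00 + 12.8% × ($2100.00 − $1200.00) = $120.00 + 12.8% × $900.00 = $235.20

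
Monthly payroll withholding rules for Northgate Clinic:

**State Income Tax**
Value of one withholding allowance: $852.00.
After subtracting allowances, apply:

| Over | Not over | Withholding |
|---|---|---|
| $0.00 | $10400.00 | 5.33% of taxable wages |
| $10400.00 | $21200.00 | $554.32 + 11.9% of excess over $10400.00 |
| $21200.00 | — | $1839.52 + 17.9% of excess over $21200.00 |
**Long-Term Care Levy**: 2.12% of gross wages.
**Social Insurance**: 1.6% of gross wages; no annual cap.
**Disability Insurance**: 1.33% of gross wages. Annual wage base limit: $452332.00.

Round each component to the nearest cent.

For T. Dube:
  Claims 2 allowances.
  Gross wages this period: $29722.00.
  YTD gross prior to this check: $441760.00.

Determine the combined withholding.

$4306.21

State Income Tax: taxable = $29722.00 − 2×$852.00 = $28018.00
  $1839.52 + 17.9% × ($28018.00 − $21200.00) = $1839.52 + 17.9% × $6818.00 = $3059.94
Long-Term Care Levy: 2.12% × $29722.00 = $630.11
Social Insurance: 1.6% × $29722.00 = $475.55
Disability Insurance: cap $452332.00 − YTD $441760.00 = $10572.00 subject; 1.33% × $10572.00 = $140.61
Total: $3059.94 + $630.11 + $475.55 + $140.61 = $4306.21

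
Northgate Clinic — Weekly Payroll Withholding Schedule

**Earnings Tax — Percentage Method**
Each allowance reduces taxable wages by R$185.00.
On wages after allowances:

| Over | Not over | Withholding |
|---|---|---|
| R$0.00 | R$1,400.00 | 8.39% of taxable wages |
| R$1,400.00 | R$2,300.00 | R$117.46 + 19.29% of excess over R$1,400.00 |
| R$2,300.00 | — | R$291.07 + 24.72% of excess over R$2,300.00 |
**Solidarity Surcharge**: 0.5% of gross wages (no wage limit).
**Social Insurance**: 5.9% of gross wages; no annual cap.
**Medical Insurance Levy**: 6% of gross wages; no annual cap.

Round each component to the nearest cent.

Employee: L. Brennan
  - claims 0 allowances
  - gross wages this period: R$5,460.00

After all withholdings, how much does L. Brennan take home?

R$3,710.74

Earnings Tax: taxable = R$5,460.00
  R$291.07 + 24.72% × (R$5,460.00 − R$2,300.00) = R$291.07 + 24.72% × R$3,160.00 = R$1,072.22
Solidarity Surcharge: 0.5% × R$5,460.00 = R$27.30
Social Insurance: 5.9% × R$5,460.00 = R$322.14
Medical Insurance Levy: 6% × R$5,460.00 = R$327.60
Total withheld: R$1,072.22 + R$27.30 + R$322.14 + R$327.60 = R$1,749.26
Net pay: R$5,460.00 − R$1,749.26 = R$3,710.74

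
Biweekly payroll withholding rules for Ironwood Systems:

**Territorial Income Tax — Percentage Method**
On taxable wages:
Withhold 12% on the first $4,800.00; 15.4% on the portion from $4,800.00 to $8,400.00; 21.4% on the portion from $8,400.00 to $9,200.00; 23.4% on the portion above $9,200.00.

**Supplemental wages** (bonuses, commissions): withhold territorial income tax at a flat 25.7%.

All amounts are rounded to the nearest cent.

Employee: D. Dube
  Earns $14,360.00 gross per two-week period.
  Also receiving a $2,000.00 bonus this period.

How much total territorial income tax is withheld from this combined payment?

$3,023.04

Territorial Income Tax: taxable = $14,360.00
  $1,301.60 + 23.4% × ($14,360.00 − $9,200.00) = $1,301.60 + 23.4% × $5,160.00 = $2,509.04
Supplemental (25.7% flat on bonus): 25.7% × $2,000.00 = $514.00
Total territorial income tax: $2,509.04 + $514.00 = $3,023.04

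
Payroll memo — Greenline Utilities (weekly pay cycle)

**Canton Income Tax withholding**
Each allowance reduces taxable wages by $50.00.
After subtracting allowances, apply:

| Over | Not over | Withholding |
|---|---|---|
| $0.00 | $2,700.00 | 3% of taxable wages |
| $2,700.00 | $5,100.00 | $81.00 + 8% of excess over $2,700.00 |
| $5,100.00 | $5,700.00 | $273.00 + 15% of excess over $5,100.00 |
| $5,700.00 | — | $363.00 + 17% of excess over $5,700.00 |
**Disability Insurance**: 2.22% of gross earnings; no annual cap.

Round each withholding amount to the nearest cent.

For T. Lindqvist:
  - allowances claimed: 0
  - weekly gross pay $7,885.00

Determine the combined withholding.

Canton Income Tax: taxable = $7,885.00
  $363.00 + 17% × ($7,885.00 − $5,700.00) = $363.00 + 17% × $2,185.00 = $734.45
Disability Insurance: 2.22% × $7,885.00 = $175.05
Total: $734.45 + $175.05 = $909.50

$909.50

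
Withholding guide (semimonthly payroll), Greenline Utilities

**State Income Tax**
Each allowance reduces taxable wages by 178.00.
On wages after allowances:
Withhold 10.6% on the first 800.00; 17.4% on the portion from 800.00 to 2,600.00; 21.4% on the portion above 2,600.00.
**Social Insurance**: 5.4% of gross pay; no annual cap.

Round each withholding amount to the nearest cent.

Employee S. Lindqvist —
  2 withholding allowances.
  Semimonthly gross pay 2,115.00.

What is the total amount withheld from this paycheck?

365.88

State Income Tax: taxable = 2,115.00 − 2×178.00 = 1,759.00
  84.80 + 17.4% × (1,759.00 − 800.00) = 84.80 + 17.4% × 959.00 = 251.67
Social Insurance: 5.4% × 2,115.00 = 114.21
Total: 251.67 + 114.21 = 365.88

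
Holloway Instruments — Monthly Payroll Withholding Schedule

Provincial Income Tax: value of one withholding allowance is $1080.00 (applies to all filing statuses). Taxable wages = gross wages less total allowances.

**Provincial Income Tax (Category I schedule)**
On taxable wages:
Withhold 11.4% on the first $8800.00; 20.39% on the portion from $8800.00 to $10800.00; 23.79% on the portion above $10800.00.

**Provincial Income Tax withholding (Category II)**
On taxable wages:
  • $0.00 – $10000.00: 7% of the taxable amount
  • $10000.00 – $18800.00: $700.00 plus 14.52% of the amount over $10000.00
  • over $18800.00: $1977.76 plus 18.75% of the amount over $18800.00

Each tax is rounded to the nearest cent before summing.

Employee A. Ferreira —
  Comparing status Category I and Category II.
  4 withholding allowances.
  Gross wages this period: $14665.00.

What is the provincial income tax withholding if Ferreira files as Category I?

$1318.23

Provincial Income Tax (Category I): taxable = $14665.00 − 4×$1080.00 = $10345.00
  $1003.20 + 20.39% × ($10345.00 − $8800.00) = $1003.20 + 20.39% × $1545.00 = $1318.23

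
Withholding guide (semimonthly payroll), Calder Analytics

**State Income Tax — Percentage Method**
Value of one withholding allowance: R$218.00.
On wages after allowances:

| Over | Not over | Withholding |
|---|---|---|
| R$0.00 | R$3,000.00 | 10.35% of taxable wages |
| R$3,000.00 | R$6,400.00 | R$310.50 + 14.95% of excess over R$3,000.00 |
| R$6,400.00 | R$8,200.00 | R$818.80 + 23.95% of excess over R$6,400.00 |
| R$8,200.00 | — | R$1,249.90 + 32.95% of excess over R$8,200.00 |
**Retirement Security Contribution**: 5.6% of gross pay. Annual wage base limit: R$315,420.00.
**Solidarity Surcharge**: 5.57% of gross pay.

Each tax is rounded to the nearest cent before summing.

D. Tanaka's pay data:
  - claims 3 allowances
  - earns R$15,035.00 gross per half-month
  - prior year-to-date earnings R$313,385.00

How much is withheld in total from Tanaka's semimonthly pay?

State Income Tax: taxable = R$15,035.00 − 3×R$218.00 = R$14,381.00
  R$1,249.90 + 32.95% × (R$14,381.00 − R$8,200.00) = R$1,249.90 + 32.95% × R$6,181.00 = R$3,286.54
Retirement Security Contribution: cap R$315,420.00 − YTD R$313,385.00 = R$2,035.00 subject; 5.6% × R$2,035.00 = R$113.96
Solidarity Surcharge: 5.57% × R$15,035.00 = R$837.45
Total: R$3,286.54 + R$113.96 + R$837.45 = R$4,237.95

R$4,237.95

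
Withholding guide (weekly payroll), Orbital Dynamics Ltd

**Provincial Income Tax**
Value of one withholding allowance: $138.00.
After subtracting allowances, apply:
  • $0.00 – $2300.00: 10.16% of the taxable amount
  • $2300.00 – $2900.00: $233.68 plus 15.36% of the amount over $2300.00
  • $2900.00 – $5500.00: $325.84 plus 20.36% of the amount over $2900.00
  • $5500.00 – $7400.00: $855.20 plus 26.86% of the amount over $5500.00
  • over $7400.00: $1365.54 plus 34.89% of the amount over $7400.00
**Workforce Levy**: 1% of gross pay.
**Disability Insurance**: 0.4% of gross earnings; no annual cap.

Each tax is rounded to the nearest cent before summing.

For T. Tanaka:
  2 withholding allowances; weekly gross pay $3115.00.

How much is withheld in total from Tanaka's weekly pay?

Provincial Income Tax: taxable = $3115.00 − 2×$138.00 = $2839.00
  $233.68 + 15.36% × ($2839.00 − $2300.00) = $233.68 + 15.36% × $539.00 = $316.47
Workforce Levy: 1% × $3115.00 = $31.15
Disability Insurance: 0.4% × $3115.00 = $12.46
Total: $316.47 + $31.15 + $12.46 = $360.08

$360.08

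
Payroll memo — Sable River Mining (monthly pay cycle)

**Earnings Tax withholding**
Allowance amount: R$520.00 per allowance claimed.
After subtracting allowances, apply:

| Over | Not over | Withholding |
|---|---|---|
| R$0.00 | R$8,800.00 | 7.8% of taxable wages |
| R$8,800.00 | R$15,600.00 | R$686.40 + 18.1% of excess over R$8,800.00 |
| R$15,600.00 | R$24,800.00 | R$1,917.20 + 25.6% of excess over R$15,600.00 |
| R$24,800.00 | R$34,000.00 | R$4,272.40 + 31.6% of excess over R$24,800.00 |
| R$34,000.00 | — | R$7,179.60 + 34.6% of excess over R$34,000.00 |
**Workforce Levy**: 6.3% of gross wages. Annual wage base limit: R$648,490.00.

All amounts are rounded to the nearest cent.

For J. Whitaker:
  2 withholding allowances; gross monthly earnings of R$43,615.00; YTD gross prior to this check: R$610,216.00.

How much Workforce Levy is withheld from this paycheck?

Workforce Levy: cap R$648,490.00 − YTD R$610,216.00 = R$38,274.00 subject; 6.3% × R$38,274.00 = R$2,411.26

R$2,411.26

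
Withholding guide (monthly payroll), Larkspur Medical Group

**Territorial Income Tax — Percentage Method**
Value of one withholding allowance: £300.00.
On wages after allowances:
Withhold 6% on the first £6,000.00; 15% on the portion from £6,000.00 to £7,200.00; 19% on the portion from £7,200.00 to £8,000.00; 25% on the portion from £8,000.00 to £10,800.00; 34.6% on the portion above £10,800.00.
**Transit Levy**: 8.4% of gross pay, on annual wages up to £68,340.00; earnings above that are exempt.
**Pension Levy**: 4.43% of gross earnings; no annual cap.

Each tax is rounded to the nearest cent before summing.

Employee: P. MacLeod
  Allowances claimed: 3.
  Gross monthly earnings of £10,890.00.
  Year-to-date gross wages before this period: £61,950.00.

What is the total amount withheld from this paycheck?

Territorial Income Tax: taxable = £10,890.00 − 3×£300.00 = £9,990.00
  £692.00 + 25% × (£9,990.00 − £8,000.00) = £692.00 + 25% × £1,990.00 = £1,189.50
Transit Levy: cap £68,340.00 − YTD £61,950.00 = £6,390.00 subject; 8.4% × £6,390.00 = £536.76
Pension Levy: 4.43% × £10,890.00 = £482.43
Total: £1,189.50 + £536.76 + £482.43 = £2,208.69

£2,208.69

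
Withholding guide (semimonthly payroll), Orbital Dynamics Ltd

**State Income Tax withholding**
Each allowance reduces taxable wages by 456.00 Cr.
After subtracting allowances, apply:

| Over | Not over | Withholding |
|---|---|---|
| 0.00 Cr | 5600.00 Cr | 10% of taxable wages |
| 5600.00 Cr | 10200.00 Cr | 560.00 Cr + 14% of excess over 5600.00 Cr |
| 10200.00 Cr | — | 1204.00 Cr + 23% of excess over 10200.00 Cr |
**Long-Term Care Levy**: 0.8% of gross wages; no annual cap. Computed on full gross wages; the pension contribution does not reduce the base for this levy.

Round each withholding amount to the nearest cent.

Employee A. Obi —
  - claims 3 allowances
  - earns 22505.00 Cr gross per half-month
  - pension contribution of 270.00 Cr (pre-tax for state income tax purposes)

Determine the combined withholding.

3837.45 Cr

State Income Tax: taxable = 22505.00 Cr − 270.00 Cr − 3×456.00 Cr = 20867.00 Cr
  1204.00 Cr + 23% × (20867.00 Cr − 10200.00 Cr) = 1204.00 Cr + 23% × 10667.00 Cr = 3657.41 Cr
Long-Term Care Levy: 0.8% × 22505.00 Cr = 180.04 Cr
Total: 3657.41 Cr + 180.04 Cr = 3837.45 Cr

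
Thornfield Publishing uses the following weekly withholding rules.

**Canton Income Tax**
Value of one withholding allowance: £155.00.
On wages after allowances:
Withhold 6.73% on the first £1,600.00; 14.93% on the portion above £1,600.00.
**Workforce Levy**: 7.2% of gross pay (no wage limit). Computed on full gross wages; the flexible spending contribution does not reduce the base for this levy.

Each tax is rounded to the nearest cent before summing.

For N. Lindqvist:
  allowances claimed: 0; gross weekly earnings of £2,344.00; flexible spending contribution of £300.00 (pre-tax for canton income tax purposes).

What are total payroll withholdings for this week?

Canton Income Tax: taxable = £2,344.00 − £300.00 = £2,044.00
  £107.68 + 14.93% × (£2,044.00 − £1,600.00) = £107.68 + 14.93% × £444.00 = £173.97
Workforce Levy: 7.2% × £2,344.00 = £168.77
Total: £173.97 + £168.77 = £342.74

£342.74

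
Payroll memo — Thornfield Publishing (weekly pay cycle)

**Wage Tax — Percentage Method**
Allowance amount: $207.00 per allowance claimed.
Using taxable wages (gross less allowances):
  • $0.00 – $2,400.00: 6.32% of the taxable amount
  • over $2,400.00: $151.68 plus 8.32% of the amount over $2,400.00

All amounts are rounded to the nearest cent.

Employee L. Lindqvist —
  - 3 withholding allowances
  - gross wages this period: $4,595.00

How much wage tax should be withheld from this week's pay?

Wage Tax: taxable = $4,595.00 − 3×$207.00 = $3,974.00
  $151.68 + 8.32% × ($3,974.00 − $2,400.00) = $151.68 + 8.32% × $1,574.00 = $282.64

$282.64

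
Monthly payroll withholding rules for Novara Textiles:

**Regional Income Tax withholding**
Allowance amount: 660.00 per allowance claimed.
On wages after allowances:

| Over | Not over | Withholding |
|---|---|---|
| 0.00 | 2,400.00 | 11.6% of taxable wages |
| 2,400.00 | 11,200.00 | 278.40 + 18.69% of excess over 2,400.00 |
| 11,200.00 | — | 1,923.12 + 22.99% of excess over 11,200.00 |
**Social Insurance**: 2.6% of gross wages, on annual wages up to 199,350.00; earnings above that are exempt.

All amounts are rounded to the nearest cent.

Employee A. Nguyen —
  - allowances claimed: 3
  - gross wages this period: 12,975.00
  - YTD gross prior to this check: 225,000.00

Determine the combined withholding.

1,884.81

Regional Income Tax: taxable = 12,975.00 − 3×660.00 = 10,995.00
  278.40 + 18.69% × (10,995.00 − 2,400.00) = 278.40 + 18.69% × 8,595.00 = 1,884.81
Social Insurance: YTD 225,000.00 ≥ cap 199,350.00 → 0.00
Total: 1,884.81 + 0.00 = 1,884.81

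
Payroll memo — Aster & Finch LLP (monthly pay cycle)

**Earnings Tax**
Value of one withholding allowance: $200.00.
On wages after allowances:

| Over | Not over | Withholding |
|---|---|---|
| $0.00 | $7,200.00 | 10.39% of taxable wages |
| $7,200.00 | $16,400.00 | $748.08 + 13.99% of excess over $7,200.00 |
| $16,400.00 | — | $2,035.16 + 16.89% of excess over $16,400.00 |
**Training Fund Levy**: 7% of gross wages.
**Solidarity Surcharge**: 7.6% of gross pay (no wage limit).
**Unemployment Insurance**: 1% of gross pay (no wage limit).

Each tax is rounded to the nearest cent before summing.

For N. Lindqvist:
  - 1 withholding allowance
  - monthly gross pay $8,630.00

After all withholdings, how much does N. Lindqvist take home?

$6,363.56

Earnings Tax: taxable = $8,630.00 − 1×$200.00 = $8,430.00
  $748.08 + 13.99% × ($8,430.00 − $7,200.00) = $748.08 + 13.99% × $1,230.00 = $920.16
Training Fund Levy: 7% × $8,630.00 = $604.10
Solidarity Surcharge: 7.6% × $8,630.00 = $655.88
Unemployment Insurance: 1% × $8,630.00 = $86.30
Total withheld: $920.16 + $604.10 + $655.88 + $86.30 = $2,266.44
Net pay: $8,630.00 − $2,266.44 = $6,363.56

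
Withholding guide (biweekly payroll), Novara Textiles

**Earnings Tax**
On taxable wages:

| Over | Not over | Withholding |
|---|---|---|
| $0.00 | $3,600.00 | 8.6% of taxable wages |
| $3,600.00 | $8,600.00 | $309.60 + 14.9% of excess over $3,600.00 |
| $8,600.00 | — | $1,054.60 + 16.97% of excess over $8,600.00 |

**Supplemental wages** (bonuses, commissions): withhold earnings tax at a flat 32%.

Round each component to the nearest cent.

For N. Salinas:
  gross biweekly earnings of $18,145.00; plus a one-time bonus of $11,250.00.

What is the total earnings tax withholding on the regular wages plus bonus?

Earnings Tax: taxable = $18,145.00
  $1,054.60 + 16.97% × ($18,145.00 − $8,600.00) = $1,054.60 + 16.97% × $9,545.00 = $2,674.39
Supplemental (32% flat on bonus): 32% × $11,250.00 = $3,600.00
Total earnings tax: $2,674.39 + $3,600.00 = $6,274.39

$6,274.39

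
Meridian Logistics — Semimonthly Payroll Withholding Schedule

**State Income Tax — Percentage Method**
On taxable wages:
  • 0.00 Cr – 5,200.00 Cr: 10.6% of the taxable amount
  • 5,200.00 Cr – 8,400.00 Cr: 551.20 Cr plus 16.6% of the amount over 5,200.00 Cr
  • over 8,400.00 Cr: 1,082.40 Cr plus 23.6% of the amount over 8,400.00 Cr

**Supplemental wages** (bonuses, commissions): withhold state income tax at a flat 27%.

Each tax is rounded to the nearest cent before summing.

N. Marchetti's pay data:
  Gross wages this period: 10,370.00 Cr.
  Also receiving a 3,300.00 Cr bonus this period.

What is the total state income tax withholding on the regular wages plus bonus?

2,438.32 Cr

State Income Tax: taxable = 10,370.00 Cr
  1,082.40 Cr + 23.6% × (10,370.00 Cr − 8,400.00 Cr) = 1,082.40 Cr + 23.6% × 1,970.00 Cr = 1,547.32 Cr
Supplemental (27% flat on bonus): 27% × 3,300.00 Cr = 891.00 Cr
Total state income tax: 1,547.32 Cr + 891.00 Cr = 2,438.32 Cr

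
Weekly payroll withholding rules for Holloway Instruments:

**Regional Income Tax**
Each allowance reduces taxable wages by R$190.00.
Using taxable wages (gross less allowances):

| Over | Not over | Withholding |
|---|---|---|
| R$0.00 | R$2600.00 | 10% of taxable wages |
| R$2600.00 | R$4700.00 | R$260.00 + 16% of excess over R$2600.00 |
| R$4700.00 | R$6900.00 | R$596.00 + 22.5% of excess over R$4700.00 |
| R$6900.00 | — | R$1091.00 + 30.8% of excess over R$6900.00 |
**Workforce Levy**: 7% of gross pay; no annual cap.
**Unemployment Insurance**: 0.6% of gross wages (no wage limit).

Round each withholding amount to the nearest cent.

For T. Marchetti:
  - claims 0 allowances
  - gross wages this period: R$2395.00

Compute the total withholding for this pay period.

Regional Income Tax: taxable = R$2395.00
  10% × R$2395.00 = R$239.50
Workforce Levy: 7% × R$2395.00 = R$167.65
Unemployment Insurance: 0.6% × R$2395.00 = R$14.37
Total: R$239.50 + R$167.65 + R$14.37 = R$421.52

R$421.52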